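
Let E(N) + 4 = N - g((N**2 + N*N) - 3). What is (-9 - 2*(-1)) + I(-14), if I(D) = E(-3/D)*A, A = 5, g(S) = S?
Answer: -558/49 ≈ -11.388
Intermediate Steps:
E(N) = -1 + N - 2*N**2 (E(N) = -4 + (N - ((N**2 + N*N) - 3)) = -4 + (N - ((N**2 + N**2) - 3)) = -4 + (N - (2*N**2 - 3)) = -4 + (N - (-3 + 2*N**2)) = -4 + (N + (3 - 2*N**2)) = -4 + (3 + N - 2*N**2) = -1 + N - 2*N**2)
I(D) = -5 - 90/D**2 - 15/D (I(D) = (-1 - 3/D - 2*9/D**2)*5 = (-1 - 3/D - 18/D**2)*5 = (-1 - 18/D**2 - 3/D)*5 = -5 - 90/D**2 - 15/D)
(-9 - 2*(-1)) + I(-14) = (-9 - 2*(-1)) + (-5 - 90/(-14)**2 - 15/(-14)) = (-9 + 2) + (-5 - 90*1/196 - 15*(-1/14)) = -7 + (-5 - 45/98 + 15/14) = -7 - 215/49 = -558/49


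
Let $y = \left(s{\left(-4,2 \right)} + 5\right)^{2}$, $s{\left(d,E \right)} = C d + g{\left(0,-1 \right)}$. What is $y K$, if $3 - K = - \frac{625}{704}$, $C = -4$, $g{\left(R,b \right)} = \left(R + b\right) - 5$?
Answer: $\frac{615825}{704} \approx 874.75$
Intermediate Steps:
$g{\left(R,b \right)} = -5 + R + b$
$s{\left(d,E \right)} = -6 - 4 d$ ($s{\left(d,E \right)} = - 4 d - 6 = -6 - 4 d$)
$y = 225$ ($y = \left(\left(-6 - -16\right) + 5\right)^{2} = \left(\left(-6 + 16\right) + 5\right)^{2} = \left(10 + 5\right)^{2} = 15^{2} = 225$)
$K = \frac{2737}{704}$ ($K = 3 - - \frac{625}{704} = 3 + \frac{625}{704} = \frac{2737}{704} \approx 3.8878$)
$y K = 225 \cdot \frac{2737}{704} = \frac{615825}{704}$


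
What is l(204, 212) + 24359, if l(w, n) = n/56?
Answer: 341079/14 ≈ 24363.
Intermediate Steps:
l(w, n) = n/56 (l(w, n) = n*(1/56) = n/56)
l(204, 212) + 24359 = (1/56)*212 + 24359 = 53/14 + 24359 = 341079/14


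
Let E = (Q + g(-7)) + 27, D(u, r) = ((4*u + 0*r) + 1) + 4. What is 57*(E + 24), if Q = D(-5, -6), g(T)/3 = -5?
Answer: 1197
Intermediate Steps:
g(T) = -15 (g(T) = 3*(-5) = -15)
D(u, r) = 5 + 4*u (D(u, r) = ((4*u + 0) + 1) + 4 = (4*u + 1) + 4 = (1 + 4*u) + 4 = 5 + 4*u)
Q = -15 (Q = 5 + 4*(-5) = 5 - 20 = -15)
E = -3 (E = (-15 - 15) + 27 = -30 + 27 = -3)
57*(E + 24) = 57*(-3 + 24) = 57*21 = 1197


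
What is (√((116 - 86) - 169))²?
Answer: -139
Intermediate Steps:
(√((116 - 86) - 169))² = (√(30 - 169))² = (√(-139))² = (I*√139)² = -139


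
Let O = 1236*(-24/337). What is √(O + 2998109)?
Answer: √340482244253/337 ≈ 1731.5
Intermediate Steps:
O = -29664/337 (O = 1236*(-24*1/337) = 1236*(-24/337) = -29664/337 ≈ -88.024)
√(O + 2998109) = √(-29664/337 + 2998109) = √(1010333069/337) = √340482244253/337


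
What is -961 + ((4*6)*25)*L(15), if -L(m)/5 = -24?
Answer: 71039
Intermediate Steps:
L(m) = 120 (L(m) = -5*(-24) = 120)
-961 + ((4*6)*25)*L(15) = -961 + ((4*6)*25)*120 = -961 + (24*25)*120 = -961 + 600*120 = -961 + 72000 = 71039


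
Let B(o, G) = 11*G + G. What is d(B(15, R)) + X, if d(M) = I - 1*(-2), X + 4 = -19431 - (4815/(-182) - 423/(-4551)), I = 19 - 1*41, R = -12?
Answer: -5364130077/276094 ≈ -19429.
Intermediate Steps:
I = -22 (I = 19 - 41 = -22)
X = -5358608197/276094 (X = -4 + (-19431 - (4815/(-182) - 423/(-4551))) = -4 + (-19431 - (4815*(-1/182) - 423*(-1/4551))) = -4 + (-19431 - (-4815/182 + 141/1517)) = -4 + (-19431 - 1*(-7278693/276094)) = -4 + (-19431 + 7278693/276094) = -4 - 5357503821/276094 = -5358608197/276094 ≈ -19409.)
B(o, G) = 12*G
d(M) = -20 (d(M) = -22 - 1*(-2) = -22 + 2 = -20)
d(B(15, R)) + X = -20 - 5358608197/276094 = -5364130077/276094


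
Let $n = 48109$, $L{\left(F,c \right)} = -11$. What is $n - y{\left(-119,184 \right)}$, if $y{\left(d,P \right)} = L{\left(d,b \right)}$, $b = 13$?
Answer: $48120$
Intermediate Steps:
$y{\left(d,P \right)} = -11$
$n - y{\left(-119,184 \right)} = 48109 - -11 = 48109 + 11 = 48120$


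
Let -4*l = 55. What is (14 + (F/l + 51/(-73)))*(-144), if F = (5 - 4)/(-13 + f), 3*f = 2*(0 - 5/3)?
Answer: -977049072/509905 ≈ -1916.1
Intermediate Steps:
f = -10/9 (f = (2*(0 - 5/3))/3 = (2*(-5/3))/3 = (⅓)*(-10/3) = -10/9 ≈ -1.1111)
l = -55/4 (l = -¼*55 = -55/4 ≈ -13.750)
F = -9/127 (F = (5 - 4)/(-13 - 10/9) = 1/(-127/9) = 1*(-9/127) = -9/127 ≈ -0.070866)
(14 + (F/l + 51/(-73)))*(-144) = (14 + (-9/(127*(-55/4)) + 51/(-73)))*(-144) = (14 + (-9/127*(-4/55) + 51*(-1/73)))*(-144) = (14 + (36/6985 - 51/73))*(-144) = (14 - 353607/509905)*(-144) = (6785063/509905)*(-144) = -977049072/509905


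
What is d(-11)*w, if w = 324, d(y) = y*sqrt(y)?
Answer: -3564*I*sqrt(11) ≈ -11820.0*I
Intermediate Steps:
d(y) = y**(3/2)
d(-11)*w = (-11)**(3/2)*324 = -11*I*sqrt(11)*324 = -3564*I*sqrt(11)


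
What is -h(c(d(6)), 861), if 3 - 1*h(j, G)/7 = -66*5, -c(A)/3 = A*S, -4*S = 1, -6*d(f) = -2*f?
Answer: -2331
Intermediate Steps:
d(f) = f/3 (d(f) = -(-1)*f/3 = f/3)
S = -¼ (S = -¼*1 = -¼ ≈ -0.25000)
c(A) = 3*A/4 (c(A) = -3*A*(-1)/4 = -(-3)*A/4 = 3*A/4)
h(j, G) = 2331 (h(j, G) = 21 - (-462)*5 = 21 - 7*(-330) = 21 + 2310 = 2331)
-h(c(d(6)), 861) = -1*2331 = -2331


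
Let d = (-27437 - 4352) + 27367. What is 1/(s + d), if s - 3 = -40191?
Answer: -1/44610 ≈ -2.2416e-5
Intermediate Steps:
s = -40188 (s = 3 - 40191 = -40188)
d = -4422 (d = -31789 + 27367 = -4422)
1/(s + d) = 1/(-40188 - 4422) = 1/(-44610) = -1/44610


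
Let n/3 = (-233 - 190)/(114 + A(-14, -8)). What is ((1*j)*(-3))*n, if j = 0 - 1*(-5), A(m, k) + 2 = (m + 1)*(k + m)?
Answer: 19035/398 ≈ 47.827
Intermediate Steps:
A(m, k) = -2 + (1 + m)*(k + m) (A(m, k) = -2 + (m + 1)*(k + m) = -2 + (1 + m)*(k + m))
n = -1269/398 (n = 3*((-233 - 190)/(114 + (-2 - 8 - 14 + (-14)² - 8*(-14)))) = 3*(-423/(114 + (-2 - 8 - 14 + 196 + 112))) = 3*(-423/(114 + 284)) = 3*(-423/398) = -1269/398 ≈ -3.1884)
j = 5 (j = 0 + 5 = 5)
((1*j)*(-3))*n = ((1*5)*(-3))*(-1269/398) = (5*(-3))*(-1269/398) = -15*(-1269/398) = 19035/398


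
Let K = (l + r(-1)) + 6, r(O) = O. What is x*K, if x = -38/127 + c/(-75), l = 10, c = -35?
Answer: 319/127 ≈ 2.5118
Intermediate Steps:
x = 319/1905 (x = -38/127 - 35/(-75) = -38*1/127 - 35*(-1/75) = -38/127 + 7/15 = 319/1905 ≈ 0.16745)
K = 15 (K = (10 - 1) + 6 = 9 + 6 = 15)
x*K = (319/1905)*15 = 319/127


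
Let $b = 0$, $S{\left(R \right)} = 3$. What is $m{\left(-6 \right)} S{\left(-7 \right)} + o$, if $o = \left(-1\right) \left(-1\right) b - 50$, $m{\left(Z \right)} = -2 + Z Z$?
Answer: $52$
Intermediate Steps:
$m{\left(Z \right)} = -2 + Z^{2}$
$o = -50$ ($o = \left(-1\right) \left(-1\right) 0 - 50 = 1 \cdot 0 - 50 = 0 - 50 = -50$)
$m{\left(-6 \right)} S{\left(-7 \right)} + o = \left(-2 + \left(-6\right)^{2}\right) 3 - 50 = \left(-2 + 36\right) 3 - 50 = 34 \cdot 3 - 50 = 102 - 50 = 52$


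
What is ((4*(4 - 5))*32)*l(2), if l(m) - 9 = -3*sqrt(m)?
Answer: -1152 + 384*sqrt(2) ≈ -608.94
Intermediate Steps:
l(m) = 9 - 3*sqrt(m)
((4*(4 - 5))*32)*l(2) = ((4*(4 - 5))*32)*(9 - 3*sqrt(2)) = ((4*(-1))*32)*(9 - 3*sqrt(2)) = (-4*32)*(9 - 3*sqrt(2)) = -128*(9 - 3*sqrt(2)) = -1152 + 384*sqrt(2)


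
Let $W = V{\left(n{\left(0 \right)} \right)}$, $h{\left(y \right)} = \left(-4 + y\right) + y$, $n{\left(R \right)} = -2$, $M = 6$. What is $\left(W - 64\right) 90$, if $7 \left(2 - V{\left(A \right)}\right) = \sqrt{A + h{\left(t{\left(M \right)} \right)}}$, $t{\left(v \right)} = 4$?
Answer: $-5580 - \frac{90 \sqrt{2}}{7} \approx -5598.2$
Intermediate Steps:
$h{\left(y \right)} = -4 + 2 y$
$V{\left(A \right)} = 2 - \frac{\sqrt{4 + A}}{7}$ ($V{\left(A \right)} = 2 - \frac{\sqrt{A + \left(-4 + 2 \cdot 4\right)}}{7} = 2 - \frac{\sqrt{A + \left(-4 + 8\right)}}{7} = 2 - \frac{\sqrt{A + 4}}{7} = 2 - \frac{\sqrt{4 + A}}{7}$)
$W = 2 - \frac{\sqrt{2}}{7}$ ($W = 2 - \frac{\sqrt{4 - 2}}{7} = 2 - \frac{\sqrt{2}}{7} \approx 1.798$)
$\left(W - 64\right) 90 = \left(\left(2 - \frac{\sqrt{2}}{7}\right) - 64\right) 90 = \left(-62 - \frac{\sqrt{2}}{7}\right) 90 = -5580 - \frac{90 \sqrt{2}}{7}$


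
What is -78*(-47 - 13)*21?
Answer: 98280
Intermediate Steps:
-78*(-47 - 13)*21 = -78*(-60)*21 = 4680*21 = 98280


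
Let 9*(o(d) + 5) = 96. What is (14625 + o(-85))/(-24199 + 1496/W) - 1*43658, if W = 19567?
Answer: -3648064233706/83558883 ≈ -43659.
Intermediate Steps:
o(d) = 17/3 (o(d) = -5 + (1/9)*96 = -5 + 32/3 = 17/3)
(14625 + o(-85))/(-24199 + 1496/W) - 1*43658 = (14625 + 17/3)/(-24199 + 1496/19567) - 1*43658 = 43892/(3*(-24199 + 1496*(1/19567))) - 43658 = 43892/(3*(-24199 + 88/1151)) - 43658 = 43892/(3*(-27852961/1151)) - 43658 = (43892/3)*(-1151/27852961) - 43658 = -50519692/83558883 - 43658 = -3648064233706/83558883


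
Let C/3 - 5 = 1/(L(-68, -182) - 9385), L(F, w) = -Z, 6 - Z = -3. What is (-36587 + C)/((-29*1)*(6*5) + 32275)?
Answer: -343557371/295018570 ≈ -1.1645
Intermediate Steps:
Z = 9 (Z = 6 - 1*(-3) = 6 + 3 = 9)
L(F, w) = -9 (L(F, w) = -1*9 = -9)
C = 140907/9394 (C = 15 + 3/(-9 - 9385) = 15 + 3/(-9394) = 15 + 3*(-1/9394) = 15 - 3/9394 = 140907/9394 ≈ 15.000)
(-36587 + C)/((-29*1)*(6*5) + 32275) = (-36587 + 140907/9394)/((-29*1)*(6*5) + 32275) = -343557371/(9394*(-29*30 + 32275)) = -343557371/(9394*(-870 + 32275)) = -343557371/9394/31405 = -343557371/9394*1/31405 = -343557371/295018570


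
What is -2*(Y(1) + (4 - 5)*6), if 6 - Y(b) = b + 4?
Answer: 10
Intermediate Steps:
Y(b) = 2 - b (Y(b) = 6 - (b + 4) = 6 - (4 + b) = 6 + (-4 - b) = 2 - b)
-2*(Y(1) + (4 - 5)*6) = -2*((2 - 1*1) + (4 - 5)*6) = -2*((2 - 1) - 1*6) = -2*(1 - 6) = -2*(-5) = 10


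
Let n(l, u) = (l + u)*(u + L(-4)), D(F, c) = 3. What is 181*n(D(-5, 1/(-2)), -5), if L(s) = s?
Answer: 3258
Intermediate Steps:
n(l, u) = (-4 + u)*(l + u) (n(l, u) = (l + u)*(u - 4) = (l + u)*(-4 + u) = (-4 + u)*(l + u))
181*n(D(-5, 1/(-2)), -5) = 181*((-5)² - 4*3 - 4*(-5) + 3*(-5)) = 181*(25 - 12 + 20 - 15) = 181*18 = 3258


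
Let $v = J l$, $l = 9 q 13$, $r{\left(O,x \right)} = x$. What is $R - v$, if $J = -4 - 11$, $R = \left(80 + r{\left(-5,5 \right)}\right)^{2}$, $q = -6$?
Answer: $-3305$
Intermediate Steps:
$R = 7225$ ($R = \left(80 + 5\right)^{2} = 85^{2} = 7225$)
$J = -15$ ($J = -4 - 11 = -15$)
$l = -702$ ($l = 9 \left(-6\right) 13 = \left(-54\right) 13 = -702$)
$v = 10530$ ($v = \left(-15\right) \left(-702\right) = 10530$)
$R - v = 7225 - 10530 = -3305$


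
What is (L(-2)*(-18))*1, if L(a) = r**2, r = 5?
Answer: -450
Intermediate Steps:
L(a) = 25 (L(a) = 5**2 = 25)
(L(-2)*(-18))*1 = (25*(-18))*1 = -450*1 = -450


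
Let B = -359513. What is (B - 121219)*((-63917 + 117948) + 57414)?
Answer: -53575177740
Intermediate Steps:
(B - 121219)*((-63917 + 117948) + 57414) = (-359513 - 121219)*((-63917 + 117948) + 57414) = -480732*(54031 + 57414) = -480732*111445 = -53575177740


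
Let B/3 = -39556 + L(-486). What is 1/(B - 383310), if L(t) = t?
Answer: -1/503436 ≈ -1.9864e-6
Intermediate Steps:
B = -120126 (B = 3*(-39556 - 486) = 3*(-40042) = -120126)
1/(B - 383310) = 1/(-120126 - 383310) = 1/(-503436) = -1/503436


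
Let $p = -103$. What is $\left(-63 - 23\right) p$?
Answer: $8858$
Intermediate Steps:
$\left(-63 - 23\right) p = \left(-63 - 23\right) \left(-103\right) = \left(-86\right) \left(-103\right) = 8858$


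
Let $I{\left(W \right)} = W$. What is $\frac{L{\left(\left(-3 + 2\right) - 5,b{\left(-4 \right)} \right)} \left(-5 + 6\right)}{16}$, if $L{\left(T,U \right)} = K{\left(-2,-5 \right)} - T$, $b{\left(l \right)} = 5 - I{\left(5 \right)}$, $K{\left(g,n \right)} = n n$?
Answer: $\frac{31}{16} \approx 1.9375$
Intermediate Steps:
$K{\left(g,n \right)} = n^{2}$
$b{\left(l \right)} = 0$ ($b{\left(l \right)} = 5 - 5 = 0$)
$L{\left(T,U \right)} = 25 - T$ ($L{\left(T,U \right)} = \left(-5\right)^{2} - T = 25 - T$)
$\frac{L{\left(\left(-3 + 2\right) - 5,b{\left(-4 \right)} \right)} \left(-5 + 6\right)}{16} = \frac{\left(25 - \left(\left(-3 + 2\right) - 5\right)\right) \left(-5 + 6\right)}{16} = \left(25 - \left(-1 - 5\right)\right) 1 \cdot \frac{1}{16} = \left(25 - -6\right) 1 \cdot \frac{1}{16} = \left(25 + 6\right) 1 \cdot \frac{1}{16} = 31 \cdot 1 \cdot \frac{1}{16} = 31 \cdot \frac{1}{16} = \frac{31}{16}$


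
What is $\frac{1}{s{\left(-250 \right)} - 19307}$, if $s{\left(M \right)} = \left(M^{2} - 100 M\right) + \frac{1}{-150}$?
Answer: $\frac{150}{10228949} \approx 1.4664 \cdot 10^{-5}$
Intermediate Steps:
$s{\left(M \right)} = - \frac{1}{150} + M^{2} - 100 M$ ($s{\left(M \right)} = \left(M^{2} - 100 M\right) - \frac{1}{150} = - \frac{1}{150} + M^{2} - 100 M$)
$\frac{1}{s{\left(-250 \right)} - 19307} = \frac{1}{\left(- \frac{1}{150} + \left(-250\right)^{2} - -25000\right) - 19307} = \frac{1}{\left(- \frac{1}{150} + 62500 + 25000\right) - 19307} = \frac{1}{\frac{13124999}{150} - 19307} = \frac{1}{\frac{10228949}{150}} = \frac{150}{10228949}$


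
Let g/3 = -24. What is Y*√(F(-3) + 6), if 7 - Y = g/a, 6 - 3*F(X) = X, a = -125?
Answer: 2409/125 ≈ 19.272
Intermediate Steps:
g = -72 (g = 3*(-24) = -72)
F(X) = 2 - X/3
Y = 803/125 (Y = 7 - (-72)/(-125) = 7 - (-72)*(-1)/125 = 7 - 1*72/125 = 7 - 72/125 = 803/125 ≈ 6.4240)
Y*√(F(-3) + 6) = 803*√((2 - ⅓*(-3)) + 6)/125 = 803*√((2 + 1) + 6)/125 = 803*√(3 + 6)/125 = 803*√9/125 = (803/125)*3 = 2409/125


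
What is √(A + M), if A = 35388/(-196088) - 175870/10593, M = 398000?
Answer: √11924556746834644896566/173096682 ≈ 630.86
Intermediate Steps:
A = -8715215411/519290046 (A = 35388*(-1/196088) - 175870*1/10593 = -8847/49022 - 175870/10593 = -8715215411/519290046 ≈ -16.783)
√(A + M) = √(-8715215411/519290046 + 398000) = √(206668723092589/519290046) = √11924556746834644896566/173096682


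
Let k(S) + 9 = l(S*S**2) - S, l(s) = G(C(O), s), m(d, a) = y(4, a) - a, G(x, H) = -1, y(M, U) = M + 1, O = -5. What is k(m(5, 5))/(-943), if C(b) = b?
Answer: 10/943 ≈ 0.010604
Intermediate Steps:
y(M, U) = 1 + M
m(d, a) = 5 - a (m(d, a) = (1 + 4) - a = 5 - a)
l(s) = -1
k(S) = -10 - S (k(S) = -9 + (-1 - S) = -10 - S)
k(m(5, 5))/(-943) = (-10 - (5 - 1*5))/(-943) = (-10 - (5 - 5))*(-1/943) = (-10 - 1*0)*(-1/943) = (-10 + 0)*(-1/943) = -10*(-1/943) = 10/943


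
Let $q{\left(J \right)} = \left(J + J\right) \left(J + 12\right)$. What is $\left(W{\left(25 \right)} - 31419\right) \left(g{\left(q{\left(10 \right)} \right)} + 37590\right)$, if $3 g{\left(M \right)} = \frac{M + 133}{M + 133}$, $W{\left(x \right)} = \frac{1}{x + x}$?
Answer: $- \frac{177157489679}{150} \approx -1.181 \cdot 10^{9}$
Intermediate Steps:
$W{\left(x \right)} = \frac{1}{2 x}$
$q{\left(J \right)} = 2 J \left(12 + J\right)$
$g{\left(M \right)} = \frac{1}{3}$ ($g{\left(M \right)} = \frac{\left(M + 133\right) \frac{1}{M + 133}}{3} = \frac{\left(133 + M\right) \frac{1}{133 + M}}{3} = \frac{1}{3} \cdot 1 = \frac{1}{3}$)
$\left(W{\left(25 \right)} - 31419\right) \left(g{\left(q{\left(10 \right)} \right)} + 37590\right) = \left(\frac{1}{2 \cdot 25} - 31419\right) \left(\frac{1}{3} + 37590\right) = \left(\frac{1}{2} \cdot \frac{1}{25} - 31419\right) \frac{112771}{3} = \left(\frac{1}{50} - 31419\right) \frac{112771}{3} = \left(- \frac{1570949}{50}\right) \frac{112771}{3} = - \frac{177157489679}{150}$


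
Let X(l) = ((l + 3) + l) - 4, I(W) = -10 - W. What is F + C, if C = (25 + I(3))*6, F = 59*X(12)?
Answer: 1429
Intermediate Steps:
X(l) = -1 + 2*l (X(l) = ((3 + l) + l) - 4 = (3 + 2*l) - 4 = -1 + 2*l)
F = 1357 (F = 59*(-1 + 2*12) = 59*(-1 + 24) = 59*23 = 1357)
C = 72 (C = (25 + (-10 - 1*3))*6 = (25 + (-10 - 3))*6 = (25 - 13)*6 = 12*6 = 72)
F + C = 1357 + 72 = 1429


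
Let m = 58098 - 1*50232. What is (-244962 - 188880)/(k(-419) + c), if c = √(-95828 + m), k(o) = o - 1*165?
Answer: 42227288/71503 + 72307*I*√87962/71503 ≈ 590.57 + 299.92*I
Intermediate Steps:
m = 7866 (m = 58098 - 50232 = 7866)
k(o) = -165 + o (k(o) = o - 165 = -165 + o)
c = I*√87962 (c = √(-95828 + 7866) = √(-87962) = I*√87962 ≈ 296.58*I)
(-244962 - 188880)/(k(-419) + c) = (-244962 - 188880)/((-165 - 419) + I*√87962) = -433842/(-584 + I*√87962)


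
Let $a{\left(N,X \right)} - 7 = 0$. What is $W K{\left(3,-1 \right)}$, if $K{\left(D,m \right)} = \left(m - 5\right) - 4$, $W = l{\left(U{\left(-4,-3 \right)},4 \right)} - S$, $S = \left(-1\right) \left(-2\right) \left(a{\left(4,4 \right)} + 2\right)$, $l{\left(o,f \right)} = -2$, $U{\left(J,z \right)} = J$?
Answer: $200$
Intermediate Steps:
$a{\left(N,X \right)} = 7$ ($a{\left(N,X \right)} = 7 + 0 = 7$)
$S = 18$ ($S = \left(-1\right) \left(-2\right) \left(7 + 2\right) = 2 \cdot 9 = 18$)
$W = -20$ ($W = -2 - 18 = -20$)
$K{\left(D,m \right)} = -9 + m$ ($K{\left(D,m \right)} = \left(-5 + m\right) - 4 = -9 + m$)
$W K{\left(3,-1 \right)} = - 20 \left(-9 - 1\right) = \left(-20\right) \left(-10\right) = 200$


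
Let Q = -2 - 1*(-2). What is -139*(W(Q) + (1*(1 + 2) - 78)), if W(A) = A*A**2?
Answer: 10425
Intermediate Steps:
Q = 0 (Q = -2 + 2 = 0)
W(A) = A**3
-139*(W(Q) + (1*(1 + 2) - 78)) = -139*(0**3 + (1*(1 + 2) - 78)) = -139*(0 + (1*3 - 78)) = -139*(0 + (3 - 78)) = -139*(0 - 75) = -139*(-75) = 10425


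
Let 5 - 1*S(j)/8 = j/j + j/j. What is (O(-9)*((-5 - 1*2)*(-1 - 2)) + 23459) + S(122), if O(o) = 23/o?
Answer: 70288/3 ≈ 23429.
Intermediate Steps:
S(j) = 24 (S(j) = 40 - 8*(j/j + j/j) = 40 - 8*(1 + 1) = 40 - 8*2 = 40 - 16 = 24)
(O(-9)*((-5 - 1*2)*(-1 - 2)) + 23459) + S(122) = ((23/(-9))*((-5 - 1*2)*(-1 - 2)) + 23459) + 24 = ((23*(-1/9))*((-5 - 2)*(-3)) + 23459) + 24 = (-(-161)*(-3)/9 + 23459) + 24 = (-23/9*21 + 23459) + 24 = (-161/3 + 23459) + 24 = 70216/3 + 24 = 70288/3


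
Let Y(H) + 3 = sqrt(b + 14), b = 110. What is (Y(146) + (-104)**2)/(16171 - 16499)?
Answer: -10813/328 - sqrt(31)/164 ≈ -33.000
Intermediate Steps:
Y(H) = -3 + 2*sqrt(31) (Y(H) = -3 + sqrt(110 + 14) = -3 + sqrt(124) = -3 + 2*sqrt(31))
(Y(146) + (-104)**2)/(16171 - 16499) = ((-3 + 2*sqrt(31)) + (-104)**2)/(16171 - 16499) = ((-3 + 2*sqrt(31)) + 10816)/(-328) = (10813 + 2*sqrt(31))*(-1/328) = -10813/328 - sqrt(31)/164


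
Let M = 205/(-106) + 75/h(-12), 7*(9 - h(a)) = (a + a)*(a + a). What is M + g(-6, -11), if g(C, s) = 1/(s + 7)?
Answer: -116273/36252 ≈ -3.2074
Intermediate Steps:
h(a) = 9 - 4*a**2/7 (h(a) = 9 - (a + a)*(a + a)/7 = 9 - 2*a*2*a/7 = 9 - 4*a**2/7)
M = -53605/18126 (M = 205/(-106) + 75/(9 - 4/7*(-12)**2) = 205*(-1/106) + 75/(9 - 4/7*144) = -205/106 + 75/(9 - 576/7) = -205/106 + 75/(-513/7) = -205/106 + 75*(-7/513) = -205/106 - 175/171 = -53605/18126 ≈ -2.9574)
g(C, s) = 1/(7 + s)
M + g(-6, -11) = -53605/18126 + 1/(7 - 11) = -53605/18126 + 1/(-4) = -53605/18126 - 1/4 = -116273/36252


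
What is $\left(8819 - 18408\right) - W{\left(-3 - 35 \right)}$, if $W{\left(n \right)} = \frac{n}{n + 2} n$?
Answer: $- \frac{85940}{9} \approx -9548.9$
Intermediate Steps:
$W{\left(n \right)} = \frac{n^{2}}{2 + n}$ ($W{\left(n \right)} = \frac{n}{2 + n} n = \frac{n^{2}}{2 + n}$)
$\left(8819 - 18408\right) - W{\left(-3 - 35 \right)} = \left(8819 - 18408\right) - \frac{\left(-3 - 35\right)^{2}}{2 - 38} = -9589 - \frac{\left(-3 - 35\right)^{2}}{2 - 38} = -9589 - \frac{\left(-38\right)^{2}}{2 - 38} = -9589 - \frac{1444}{-36} = -9589 - 1444 \left(- \frac{1}{36}\right) = -9589 - - \frac{361}{9} = -9589 + \frac{361}{9} = - \frac{85940}{9}$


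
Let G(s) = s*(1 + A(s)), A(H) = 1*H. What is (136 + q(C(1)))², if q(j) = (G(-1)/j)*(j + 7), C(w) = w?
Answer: 18496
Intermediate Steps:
A(H) = H
G(s) = s*(1 + s)
q(j) = 0 (q(j) = ((-(1 - 1))/j)*(j + 7) = ((-1*0)/j)*(7 + j) = (0/j)*(7 + j) = 0*(7 + j) = 0)
(136 + q(C(1)))² = (136 + 0)² = 136² = 18496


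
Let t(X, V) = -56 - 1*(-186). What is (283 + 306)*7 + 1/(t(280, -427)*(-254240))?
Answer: 136270097599/33051200 ≈ 4123.0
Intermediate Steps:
t(X, V) = 130 (t(X, V) = -56 + 186 = 130)
(283 + 306)*7 + 1/(t(280, -427)*(-254240)) = (283 + 306)*7 + 1/(130*(-254240)) = 589*7 + (1/130)*(-1/254240) = 4123 - 1/33051200 = 136270097599/33051200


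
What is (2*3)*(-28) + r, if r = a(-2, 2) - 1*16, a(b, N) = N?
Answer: -182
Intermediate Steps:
r = -14 (r = 2 - 1*16 = 2 - 16 = -14)
(2*3)*(-28) + r = (2*3)*(-28) - 14 = 6*(-28) - 14 = -168 - 14 = -182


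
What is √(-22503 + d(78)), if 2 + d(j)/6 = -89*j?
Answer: I*√64167 ≈ 253.31*I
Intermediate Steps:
d(j) = -12 - 534*j (d(j) = -12 + 6*(-89*j) = -12 - 534*j)
√(-22503 + d(78)) = √(-22503 + (-12 - 534*78)) = √(-22503 + (-12 - 41652)) = √(-22503 - 41664) = √(-64167) = I*√64167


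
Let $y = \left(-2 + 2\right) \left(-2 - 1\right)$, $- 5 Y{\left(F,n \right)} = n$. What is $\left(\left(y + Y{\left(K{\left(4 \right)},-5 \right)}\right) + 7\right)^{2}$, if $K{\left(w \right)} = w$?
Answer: $64$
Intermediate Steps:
$Y{\left(F,n \right)} = - \frac{n}{5}$
$y = 0$ ($y = 0 \left(-3\right) = 0$)
$\left(\left(y + Y{\left(K{\left(4 \right)},-5 \right)}\right) + 7\right)^{2} = \left(\left(0 - -1\right) + 7\right)^{2} = \left(\left(0 + 1\right) + 7\right)^{2} = \left(1 + 7\right)^{2} = 8^{2} = 64$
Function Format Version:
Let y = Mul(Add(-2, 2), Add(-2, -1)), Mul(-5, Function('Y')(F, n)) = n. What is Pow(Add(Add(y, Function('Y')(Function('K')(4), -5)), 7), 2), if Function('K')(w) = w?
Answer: 64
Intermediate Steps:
Function('Y')(F, n) = Mul(Rational(-1, 5), n)
y = 0 (y = Mul(0, -3) = 0)
Pow(Add(Add(y, Function('Y')(Function('K')(4), -5)), 7), 2) = Pow(Add(Add(0, Mul(Rational(-1, 5), -5)), 7), 2) = Pow(Add(Add(0, 1), 7), 2) = Pow(Add(1, 7), 2) = Pow(8, 2) = 64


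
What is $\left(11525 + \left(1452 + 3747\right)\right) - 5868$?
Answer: $10856$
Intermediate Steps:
$\left(11525 + \left(1452 + 3747\right)\right) - 5868 = \left(11525 + 5199\right) - 5868 = 16724 - 5868 = 10856$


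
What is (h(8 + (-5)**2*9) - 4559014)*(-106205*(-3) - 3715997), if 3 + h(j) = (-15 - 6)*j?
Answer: 15505345683620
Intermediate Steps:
h(j) = -3 - 21*j (h(j) = -3 + (-15 - 6)*j = -3 - 21*j)
(h(8 + (-5)**2*9) - 4559014)*(-106205*(-3) - 3715997) = ((-3 - 21*(8 + (-5)**2*9)) - 4559014)*(-106205*(-3) - 3715997) = ((-3 - 21*(8 + 25*9)) - 4559014)*(318615 - 3715997) = ((-3 - 21*(8 + 225)) - 4559014)*(-3397382) = ((-3 - 21*233) - 4559014)*(-3397382) = ((-3 - 4893) - 4559014)*(-3397382) = (-4896 - 4559014)*(-3397382) = -4563910*(-3397382) = 15505345683620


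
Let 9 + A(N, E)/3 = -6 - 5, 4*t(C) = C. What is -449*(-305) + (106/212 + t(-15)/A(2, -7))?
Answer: 2191129/16 ≈ 1.3695e+5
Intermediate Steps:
t(C) = C/4
A(N, E) = -60 (A(N, E) = -27 + 3*(-6 - 5) = -27 + 3*(-11) = -27 - 33 = -60)
-449*(-305) + (106/212 + t(-15)/A(2, -7)) = -449*(-305) + (106/212 + ((¼)*(-15))/(-60)) = 136945 + (106*(1/212) - 15/4*(-1/60)) = 136945 + (½ + 1/16) = 136945 + 9/16 = 2191129/16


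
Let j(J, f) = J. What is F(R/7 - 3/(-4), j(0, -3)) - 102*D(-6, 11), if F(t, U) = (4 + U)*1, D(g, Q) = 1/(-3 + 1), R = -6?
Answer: 55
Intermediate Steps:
D(g, Q) = -1/2 (D(g, Q) = 1/(-2) = -1/2)
F(t, U) = 4 + U
F(R/7 - 3/(-4), j(0, -3)) - 102*D(-6, 11) = (4 + 0) - 102*(-1/2) = 4 + 51 = 55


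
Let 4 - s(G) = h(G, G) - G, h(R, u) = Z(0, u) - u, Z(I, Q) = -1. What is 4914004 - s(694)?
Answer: 4912611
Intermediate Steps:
h(R, u) = -1 - u
s(G) = 5 + 2*G (s(G) = 4 - ((-1 - G) - G) = 4 - (-1 - 2*G) = 4 + (1 + 2*G) = 5 + 2*G)
4914004 - s(694) = 4914004 - (5 + 2*694) = 4914004 - (5 + 1388) = 4914004 - 1*1393 = 4914004 - 1393 = 4912611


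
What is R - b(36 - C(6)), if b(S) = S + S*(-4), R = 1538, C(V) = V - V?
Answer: 1646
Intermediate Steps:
C(V) = 0
b(S) = -3*S (b(S) = S - 4*S = -3*S)
R - b(36 - C(6)) = 1538 - (-3)*(36 - 1*0) = 1538 - (-3)*(36 + 0) = 1538 - (-3)*36 = 1538 - 1*(-108) = 1538 + 108 = 1646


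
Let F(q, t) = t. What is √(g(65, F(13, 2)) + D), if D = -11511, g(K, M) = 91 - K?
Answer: I*√11485 ≈ 107.17*I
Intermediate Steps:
√(g(65, F(13, 2)) + D) = √((91 - 1*65) - 11511) = √((91 - 65) - 11511) = √(26 - 11511) = √(-11485) = I*√11485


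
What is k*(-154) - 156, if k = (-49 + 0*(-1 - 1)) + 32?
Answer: 2462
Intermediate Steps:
k = -17 (k = (-49 + 0*(-2)) + 32 = (-49 + 0) + 32 = -49 + 32 = -17)
k*(-154) - 156 = -17*(-154) - 156 = 2618 - 156 = 2462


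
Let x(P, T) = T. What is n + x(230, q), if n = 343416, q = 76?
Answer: 343492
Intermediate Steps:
n + x(230, q) = 343416 + 76 = 343492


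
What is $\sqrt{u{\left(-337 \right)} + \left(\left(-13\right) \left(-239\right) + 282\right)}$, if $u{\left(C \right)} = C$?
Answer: $2 \sqrt{763} \approx 55.245$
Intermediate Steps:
$\sqrt{u{\left(-337 \right)} + \left(\left(-13\right) \left(-239\right) + 282\right)} = \sqrt{-337 + \left(\left(-13\right) \left(-239\right) + 282\right)} = \sqrt{-337 + \left(3107 + 282\right)} = \sqrt{-337 + 3389} = \sqrt{3052} = 2 \sqrt{763}$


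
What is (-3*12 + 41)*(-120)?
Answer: -600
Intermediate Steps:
(-3*12 + 41)*(-120) = (-36 + 41)*(-120) = 5*(-120) = -600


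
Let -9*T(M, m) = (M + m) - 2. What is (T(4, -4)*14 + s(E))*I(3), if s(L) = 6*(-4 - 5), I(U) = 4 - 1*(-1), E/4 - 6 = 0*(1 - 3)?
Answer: -2290/9 ≈ -254.44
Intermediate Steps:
T(M, m) = 2/9 - M/9 - m/9 (T(M, m) = -((M + m) - 2)/9 = -(-2 + M + m)/9 = 2/9 - M/9 - m/9)
E = 24 (E = 24 + 4*(0*(1 - 3)) = 24 + 4*(0*(-2)) = 24 + 4*0 = 24 + 0 = 24)
I(U) = 5 (I(U) = 4 + 1 = 5)
s(L) = -54 (s(L) = 6*(-9) = -54)
(T(4, -4)*14 + s(E))*I(3) = ((2/9 - ⅑*4 - ⅑*(-4))*14 - 54)*5 = ((2/9 - 4/9 + 4/9)*14 - 54)*5 = ((2/9)*14 - 54)*5 = (28/9 - 54)*5 = -458/9*5 = -2290/9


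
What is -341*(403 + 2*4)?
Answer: -140151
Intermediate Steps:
-341*(403 + 2*4) = -341*(403 + 8) = -341*411 = -140151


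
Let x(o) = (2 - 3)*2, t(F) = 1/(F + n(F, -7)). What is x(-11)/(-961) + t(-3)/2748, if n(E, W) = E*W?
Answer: 99889/47534904 ≈ 0.0021014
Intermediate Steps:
t(F) = -1/(6*F) (t(F) = 1/(F + F*(-7)) = 1/(F - 7*F) = 1/(-6*F) = -1/(6*F))
x(o) = -2 (x(o) = -1*2 = -2)
x(-11)/(-961) + t(-3)/2748 = -2/(-961) - 1/6/(-3)/2748 = -2*(-1/961) - 1/6*(-1/3)*(1/2748) = 2/961 + (1/18)*(1/2748) = 2/961 + 1/49464 = 99889/47534904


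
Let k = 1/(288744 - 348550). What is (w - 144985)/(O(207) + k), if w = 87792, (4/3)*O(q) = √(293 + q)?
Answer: -1710242279/502981542562 - 767120623034055*√5/502981542562 ≈ -3410.3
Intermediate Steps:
O(q) = 3*√(293 + q)/4
k = -1/59806 (k = 1/(-59806) = -1/59806 ≈ -1.6721e-5)
(w - 144985)/(O(207) + k) = (87792 - 144985)/(3*√(293 + 207)/4 - 1/59806) = -57193/(3*√500/4 - 1/59806) = -57193/(3*(10*√5)/4 - 1/59806) = -57193/(15*√5/2 - 1/59806) = -57193/(-1/59806 + 15*√5/2)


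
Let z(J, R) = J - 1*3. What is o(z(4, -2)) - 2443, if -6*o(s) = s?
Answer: -14659/6 ≈ -2443.2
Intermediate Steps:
z(J, R) = -3 + J (z(J, R) = J - 3 = -3 + J)
o(s) = -s/6
o(z(4, -2)) - 2443 = -(-3 + 4)/6 - 2443 = -1/6*1 - 2443 = -1/6 - 2443 = -14659/6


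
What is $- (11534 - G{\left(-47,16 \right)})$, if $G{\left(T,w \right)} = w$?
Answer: $-11518$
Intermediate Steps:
$- (11534 - G{\left(-47,16 \right)}) = - (11534 - 16) = \left(-1\right) 11518 = -11518$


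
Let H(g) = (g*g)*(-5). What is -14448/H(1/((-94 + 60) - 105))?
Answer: 279149808/5 ≈ 5.5830e+7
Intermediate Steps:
H(g) = -5*g² (H(g) = g²*(-5) = -5*g²)
-14448/H(1/((-94 + 60) - 105)) = -14448*(-((-94 + 60) - 105)²/5) = -14448*(-(-34 - 105)²/5) = -14448/((-5*(1/(-139))²)) = -14448/((-5*(-1/139)²)) = -14448/((-5*1/19321)) = -14448/(-5/19321) = -14448*(-19321/5) = 279149808/5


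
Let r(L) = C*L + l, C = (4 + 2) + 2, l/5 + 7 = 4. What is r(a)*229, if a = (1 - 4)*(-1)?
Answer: 2061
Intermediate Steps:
l = -15 (l = -35 + 5*4 = -35 + 20 = -15)
C = 8 (C = 6 + 2 = 8)
a = 3 (a = -3*(-1) = 3)
r(L) = -15 + 8*L (r(L) = 8*L - 15 = -15 + 8*L)
r(a)*229 = (-15 + 8*3)*229 = (-15 + 24)*229 = 9*229 = 2061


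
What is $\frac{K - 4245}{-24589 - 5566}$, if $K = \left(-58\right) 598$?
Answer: $\frac{38929}{30155} \approx 1.291$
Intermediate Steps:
$K = -34684$
$\frac{K - 4245}{-24589 - 5566} = \frac{-34684 - 4245}{-24589 - 5566} = - \frac{38929}{-30155} = \left(-38929\right) \left(- \frac{1}{30155}\right) = \frac{38929}{30155}$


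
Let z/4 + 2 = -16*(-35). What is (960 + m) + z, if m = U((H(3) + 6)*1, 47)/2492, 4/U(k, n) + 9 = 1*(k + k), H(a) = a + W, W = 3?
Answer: 29829241/9345 ≈ 3192.0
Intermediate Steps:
H(a) = 3 + a (H(a) = a + 3 = 3 + a)
U(k, n) = 4/(-9 + 2*k) (U(k, n) = 4/(-9 + 1*(k + k)) = 4/(-9 + 1*(2*k)) = 4/(-9 + 2*k))
z = 2232 (z = -8 + 4*(-16*(-35)) = -8 + 4*560 = -8 + 2240 = 2232)
m = 1/9345 (m = (4/(-9 + 2*(((3 + 3) + 6)*1)))/2492 = (4/(-9 + 2*((6 + 6)*1)))*(1/2492) = (4/(-9 + 2*(12*1)))*(1/2492) = (4/(-9 + 2*12))*(1/2492) = (4/(-9 + 24))*(1/2492) = (4/15)*(1/2492) = 1/9345 ≈ 0.00010701)
(960 + m) + z = (960 + 1/9345) + 2232 = 8971201/9345 + 2232 = 29829241/9345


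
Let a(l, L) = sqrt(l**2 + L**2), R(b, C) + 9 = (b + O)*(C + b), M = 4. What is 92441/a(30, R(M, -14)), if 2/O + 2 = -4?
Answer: 2859*sqrt(26869)/277 ≈ 1691.8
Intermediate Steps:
O = -1/3 (O = 2/(-2 - 4) = 2/(-6) = 2*(-1/6) = -1/3 ≈ -0.33333)
R(b, C) = -9 + (-1/3 + b)*(C + b) (R(b, C) = -9 + (b - 1/3)*(C + b) = -9 + (-1/3 + b)*(C + b))
a(l, L) = sqrt(L**2 + l**2)
92441/a(30, R(M, -14)) = 92441/(sqrt((-9 + 4**2 - 1/3*(-14) - 1/3*4 - 14*4)**2 + 30**2)) = 92441/(sqrt((-9 + 16 + 14/3 - 4/3 - 56)**2 + 900)) = 92441/(sqrt((-137/3)**2 + 900)) = 92441/(sqrt(18769/9 + 900)) = 92441/(sqrt(26869/9)) = 92441/((sqrt(26869)/3)) = 92441*(3*sqrt(26869)/26869) = 2859*sqrt(26869)/277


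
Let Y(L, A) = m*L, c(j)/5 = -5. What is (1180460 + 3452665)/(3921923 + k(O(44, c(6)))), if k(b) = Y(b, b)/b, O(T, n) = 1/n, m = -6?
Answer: 4633125/3921917 ≈ 1.1813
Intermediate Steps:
c(j) = -25 (c(j) = 5*(-5) = -25)
Y(L, A) = -6*L
k(b) = -6 (k(b) = (-6*b)/b = -6)
(1180460 + 3452665)/(3921923 + k(O(44, c(6)))) = (1180460 + 3452665)/(3921923 - 6) = 4633125/3921917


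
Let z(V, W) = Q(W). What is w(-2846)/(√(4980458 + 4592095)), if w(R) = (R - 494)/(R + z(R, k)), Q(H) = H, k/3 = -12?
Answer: 1670*√1063617/4598016291 ≈ 0.00037457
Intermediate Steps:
k = -36 (k = 3*(-12) = -36)
z(V, W) = W
w(R) = (-494 + R)/(-36 + R) (w(R) = (R - 494)/(R - 36) = (-494 + R)/(-36 + R))
w(-2846)/(√(4980458 + 4592095)) = ((-494 - 2846)/(-36 - 2846))/(√(4980458 + 4592095)) = (-3340/(-2882))/(√9572553) = (-1/2882*(-3340))/((3*√1063617)) = 1670*(√1063617/3190851)/1441 = 1670*√1063617/4598016291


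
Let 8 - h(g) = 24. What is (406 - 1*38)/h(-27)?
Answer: -23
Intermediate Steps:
h(g) = -16 (h(g) = 8 - 1*24 = 8 - 24 = -16)
(406 - 1*38)/h(-27) = (406 - 1*38)/(-16) = (406 - 38)*(-1/16) = 368*(-1/16) = -23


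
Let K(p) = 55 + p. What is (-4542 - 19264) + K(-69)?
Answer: -23820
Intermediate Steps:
(-4542 - 19264) + K(-69) = (-4542 - 19264) + (55 - 69) = -23806 - 14 = -23820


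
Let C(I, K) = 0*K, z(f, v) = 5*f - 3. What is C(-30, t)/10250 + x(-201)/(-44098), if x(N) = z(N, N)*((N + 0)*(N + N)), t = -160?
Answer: 40724208/22049 ≈ 1847.0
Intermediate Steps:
z(f, v) = -3 + 5*f
C(I, K) = 0
x(N) = 2*N**2*(-3 + 5*N) (x(N) = (-3 + 5*N)*((N + 0)*(N + N)) = (-3 + 5*N)*(N*(2*N)) = (-3 + 5*N)*(2*N**2) = 2*N**2*(-3 + 5*N))
C(-30, t)/10250 + x(-201)/(-44098) = 0/10250 + ((-201)**2*(-6 + 10*(-201)))/(-44098) = 0*(1/10250) + (40401*(-6 - 2010))*(-1/44098) = 0 + (40401*(-2016))*(-1/44098) = 0 - 81448416*(-1/44098) = 0 + 40724208/22049 = 40724208/22049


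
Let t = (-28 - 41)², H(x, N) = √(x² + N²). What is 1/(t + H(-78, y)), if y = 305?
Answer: 4761/22568012 - √99109/22568012 ≈ 0.00019701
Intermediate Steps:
H(x, N) = √(N² + x²)
t = 4761 (t = (-69)² = 4761)
1/(t + H(-78, y)) = 1/(4761 + √(305² + (-78)²)) = 1/(4761 + √(93025 + 6084)) = 1/(4761 + √99109)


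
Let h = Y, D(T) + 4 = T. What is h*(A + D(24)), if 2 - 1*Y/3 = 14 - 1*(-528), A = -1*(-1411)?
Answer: -2318220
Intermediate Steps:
D(T) = -4 + T
A = 1411
Y = -1620 (Y = 6 - 3*(14 - 1*(-528)) = 6 - 3*(14 + 528) = 6 - 3*542 = 6 - 1626 = -1620)
h = -1620
h*(A + D(24)) = -1620*(1411 + (-4 + 24)) = -1620*(1411 + 20) = -1620*1431 = -2318220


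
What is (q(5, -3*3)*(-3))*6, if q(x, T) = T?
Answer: 162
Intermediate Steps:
(q(5, -3*3)*(-3))*6 = (-3*3*(-3))*6 = -9*(-3)*6 = 27*6 = 162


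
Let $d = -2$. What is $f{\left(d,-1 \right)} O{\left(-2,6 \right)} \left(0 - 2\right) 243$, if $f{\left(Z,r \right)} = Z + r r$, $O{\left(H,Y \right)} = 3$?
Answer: $1458$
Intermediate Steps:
$f{\left(Z,r \right)} = Z + r^{2}$
$f{\left(d,-1 \right)} O{\left(-2,6 \right)} \left(0 - 2\right) 243 = \left(-2 + \left(-1\right)^{2}\right) 3 \left(0 - 2\right) 243 = \left(-2 + 1\right) 3 \left(0 - 2\right) 243 = \left(-1\right) 3 \left(-2\right) 243 = \left(-3\right) \left(-2\right) 243 = 6 \cdot 243 = 1458$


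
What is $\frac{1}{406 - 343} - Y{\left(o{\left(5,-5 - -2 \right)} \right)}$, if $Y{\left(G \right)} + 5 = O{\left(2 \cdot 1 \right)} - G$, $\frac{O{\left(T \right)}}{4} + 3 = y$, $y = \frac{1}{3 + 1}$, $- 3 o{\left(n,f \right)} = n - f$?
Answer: $\frac{841}{63} \approx 13.349$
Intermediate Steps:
$o{\left(n,f \right)} = - \frac{n}{3} + \frac{f}{3}$ ($o{\left(n,f \right)} = - \frac{n - f}{3} = - \frac{n}{3} + \frac{f}{3}$)
$y = \frac{1}{4} \approx 0.25$
$O{\left(T \right)} = -11$ ($O{\left(T \right)} = -12 + 4 \cdot \frac{1}{4} = -12 + 1 = -11$)
$Y{\left(G \right)} = -16 - G$ ($Y{\left(G \right)} = -5 - \left(11 + G\right) = -16 - G$)
$\frac{1}{406 - 343} - Y{\left(o{\left(5,-5 - -2 \right)} \right)} = \frac{1}{406 - 343} - \left(-16 - \left(\left(- \frac{1}{3}\right) 5 + \frac{-5 - -2}{3}\right)\right) = \frac{1}{63} - \left(-16 - \left(- \frac{5}{3} + \frac{-5 + 2}{3}\right)\right) = \frac{1}{63} - \left(-16 - \left(- \frac{5}{3} + \frac{1}{3} \left(-3\right)\right)\right) = \frac{1}{63} - \left(-16 - \left(- \frac{5}{3} - 1\right)\right) = \frac{1}{63} - \left(-16 - - \frac{8}{3}\right) = \frac{1}{63} - \left(-16 + \frac{8}{3}\right) = \frac{1}{63} - - \frac{40}{3} = \frac{1}{63} + \frac{40}{3} = \frac{841}{63}$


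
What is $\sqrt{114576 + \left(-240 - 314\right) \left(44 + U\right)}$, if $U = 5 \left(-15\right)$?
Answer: $5 \sqrt{5270} \approx 362.97$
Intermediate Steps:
$U = -75$
$\sqrt{114576 + \left(-240 - 314\right) \left(44 + U\right)} = \sqrt{114576 + \left(-240 - 314\right) \left(44 - 75\right)} = \sqrt{114576 - -17174} = \sqrt{114576 + 17174} = \sqrt{131750} = 5 \sqrt{5270}$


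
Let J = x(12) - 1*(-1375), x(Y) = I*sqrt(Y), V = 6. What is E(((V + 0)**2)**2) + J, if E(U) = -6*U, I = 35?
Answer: -6401 + 70*sqrt(3) ≈ -6279.8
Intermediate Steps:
x(Y) = 35*sqrt(Y)
J = 1375 + 70*sqrt(3) (J = 35*sqrt(12) - 1*(-1375) = 35*(2*sqrt(3)) + 1375 = 70*sqrt(3) + 1375 = 1375 + 70*sqrt(3) ≈ 1496.2)
E(((V + 0)**2)**2) + J = -6*(6 + 0)**4 + (1375 + 70*sqrt(3)) = -6*(6**2)**2 + (1375 + 70*sqrt(3)) = -6*36**2 + (1375 + 70*sqrt(3)) = -6*1296 + (1375 + 70*sqrt(3)) = -7776 + (1375 + 70*sqrt(3)) = -6401 + 70*sqrt(3)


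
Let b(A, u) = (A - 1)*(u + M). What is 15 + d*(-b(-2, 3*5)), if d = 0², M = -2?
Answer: 15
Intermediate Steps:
d = 0
b(A, u) = (-1 + A)*(-2 + u) (b(A, u) = (A - 1)*(u - 2) = (-1 + A)*(-2 + u))
15 + d*(-b(-2, 3*5)) = 15 + 0*(-(2 - 3*5 - 2*(-2) - 6*5)) = 15 + 0*(-(2 - 1*15 + 4 - 2*15)) = 15 + 0*(-(2 - 15 + 4 - 30)) = 15 + 0*(-1*(-39)) = 15 + 0*39 = 15 + 0 = 15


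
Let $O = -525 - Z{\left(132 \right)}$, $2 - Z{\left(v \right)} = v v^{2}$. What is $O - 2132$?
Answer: $2297309$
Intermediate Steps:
$Z{\left(v \right)} = 2 - v^{3}$ ($Z{\left(v \right)} = 2 - v v^{2} = 2 - v^{3}$)
$O = 2299441$ ($O = -525 - \left(2 - 132^{3}\right) = -525 - \left(2 - 2299968\right) = -525 - -2299966 = -525 + 2299966 = 2299441$)
$O - 2132 = 2299441 - 2132 = 2297309$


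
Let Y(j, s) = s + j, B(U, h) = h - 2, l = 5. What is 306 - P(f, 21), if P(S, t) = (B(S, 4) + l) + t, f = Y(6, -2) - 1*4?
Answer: 278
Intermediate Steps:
B(U, h) = -2 + h
Y(j, s) = j + s
f = 0 (f = (6 - 2) - 1*4 = 4 - 4 = 0)
P(S, t) = 7 + t (P(S, t) = ((-2 + 4) + 5) + t = (2 + 5) + t = 7 + t)
306 - P(f, 21) = 306 - (7 + 21) = 306 - 1*28 = 306 - 28 = 278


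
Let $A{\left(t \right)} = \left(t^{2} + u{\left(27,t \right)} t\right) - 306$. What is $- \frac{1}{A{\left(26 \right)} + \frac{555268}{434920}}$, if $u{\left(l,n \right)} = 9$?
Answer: $- \frac{108730}{65811737} \approx -0.0016521$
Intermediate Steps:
$A{\left(t \right)} = -306 + t^{2} + 9 t$ ($A{\left(t \right)} = \left(t^{2} + 9 t\right) - 306 = -306 + t^{2} + 9 t$)
$- \frac{1}{A{\left(26 \right)} + \frac{555268}{434920}} = - \frac{1}{\left(-306 + 26^{2} + 9 \cdot 26\right) + \frac{555268}{434920}} = - \frac{1}{\left(-306 + 676 + 234\right) + 555268 \cdot \frac{1}{434920}} = - \frac{1}{604 + \frac{138817}{108730}} = - \frac{1}{\frac{65811737}{108730}} = \left(-1\right) \frac{108730}{65811737} = - \frac{108730}{65811737}$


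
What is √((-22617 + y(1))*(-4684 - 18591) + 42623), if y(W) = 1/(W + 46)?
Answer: √1162934241357/47 ≈ 22945.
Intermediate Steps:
y(W) = 1/(46 + W)
√((-22617 + y(1))*(-4684 - 18591) + 42623) = √((-22617 + 1/(46 + 1))*(-4684 - 18591) + 42623) = √((-22617 + 1/47)*(-23275) + 42623) = √(-1062998/47*(-23275) + 42623) = √(24741278450/47 + 42623) = √(24743281731/47) = √1162934241357/47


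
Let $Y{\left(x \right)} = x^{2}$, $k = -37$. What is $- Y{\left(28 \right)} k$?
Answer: $29008$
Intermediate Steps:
$- Y{\left(28 \right)} k = - 28^{2} \left(-37\right) = - 784 \left(-37\right) = \left(-1\right) \left(-29008\right) = 29008$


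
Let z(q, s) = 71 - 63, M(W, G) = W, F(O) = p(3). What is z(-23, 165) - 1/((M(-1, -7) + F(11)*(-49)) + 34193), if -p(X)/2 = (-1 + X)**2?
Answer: 276671/34584 ≈ 8.0000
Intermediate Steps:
p(X) = -2*(-1 + X)**2
F(O) = -8 (F(O) = -2*(-1 + 3)**2 = -2*2**2 = -2*4 = -8)
z(q, s) = 8
z(-23, 165) - 1/((M(-1, -7) + F(11)*(-49)) + 34193) = 8 - 1/((-1 - 8*(-49)) + 34193) = 8 - 1/((-1 + 392) + 34193) = 8 - 1/(391 + 34193) = 8 - 1/34584 = 276671/34584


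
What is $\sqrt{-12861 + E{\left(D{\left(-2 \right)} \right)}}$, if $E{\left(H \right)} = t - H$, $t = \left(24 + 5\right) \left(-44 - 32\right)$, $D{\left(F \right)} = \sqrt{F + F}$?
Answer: $\sqrt{-15065 - 2 i} \approx 0.0081 - 122.74 i$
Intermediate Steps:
$D{\left(F \right)} = \sqrt{2} \sqrt{F}$ ($D{\left(F \right)} = \sqrt{2 F} = \sqrt{2} \sqrt{F}$)
$t = -2204$ ($t = 29 \left(-76\right) = -2204$)
$E{\left(H \right)} = -2204 - H$
$\sqrt{-12861 + E{\left(D{\left(-2 \right)} \right)}} = \sqrt{-12861 - \left(2204 + \sqrt{2} \sqrt{-2}\right)} = \sqrt{-12861 - \left(2204 + \sqrt{2} i \sqrt{2}\right)} = \sqrt{-12861 - \left(2204 + 2 i\right)} = \sqrt{-15065 - 2 i}$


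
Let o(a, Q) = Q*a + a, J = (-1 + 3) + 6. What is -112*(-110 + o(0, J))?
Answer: 12320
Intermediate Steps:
J = 8 (J = 2 + 6 = 8)
o(a, Q) = a + Q*a
-112*(-110 + o(0, J)) = -112*(-110 + 0*(1 + 8)) = -112*(-110 + 0*9) = -112*(-110 + 0) = -112*(-110) = 12320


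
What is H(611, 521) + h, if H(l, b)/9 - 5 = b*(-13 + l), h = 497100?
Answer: 3301167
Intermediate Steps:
H(l, b) = 45 + 9*b*(-13 + l) (H(l, b) = 45 + 9*(b*(-13 + l)) = 45 + 9*b*(-13 + l))
H(611, 521) + h = (45 - 117*521 + 9*521*611) + 497100 = (45 - 60957 + 2864979) + 497100 = 2804067 + 497100 = 3301167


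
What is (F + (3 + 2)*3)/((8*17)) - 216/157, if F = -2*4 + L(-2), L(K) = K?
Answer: -28591/21352 ≈ -1.3390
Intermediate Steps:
F = -10 (F = -2*4 - 2 = -8 - 2 = -10)
(F + (3 + 2)*3)/((8*17)) - 216/157 = (-10 + (3 + 2)*3)/((8*17)) - 216/157 = (-10 + 5*3)/136 - 216*1/157 = (-10 + 15)*(1/136) - 216/157 = 5*(1/136) - 216/157 = 5/136 - 216/157 = -28591/21352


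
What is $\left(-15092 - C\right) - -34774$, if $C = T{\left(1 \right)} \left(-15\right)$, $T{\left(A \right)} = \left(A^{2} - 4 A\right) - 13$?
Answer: $19442$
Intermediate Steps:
$T{\left(A \right)} = -13 + A^{2} - 4 A$
$C = 240$ ($C = \left(-13 + 1^{2} - 4\right) \left(-15\right) = \left(-13 + 1 - 4\right) \left(-15\right) = \left(-16\right) \left(-15\right) = 240$)
$\left(-15092 - C\right) - -34774 = \left(-15092 - 240\right) - -34774 = \left(-15092 - 240\right) + 34774 = -15332 + 34774 = 19442$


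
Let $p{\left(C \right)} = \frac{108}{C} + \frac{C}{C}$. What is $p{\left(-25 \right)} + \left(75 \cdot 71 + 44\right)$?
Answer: $\frac{134142}{25} \approx 5365.7$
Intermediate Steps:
$p{\left(C \right)} = 1 + \frac{108}{C}$ ($p{\left(C \right)} = \frac{108}{C} + 1 = 1 + \frac{108}{C}$)
$p{\left(-25 \right)} + \left(75 \cdot 71 + 44\right) = \frac{108 - 25}{-25} + \left(75 \cdot 71 + 44\right) = \left(- \frac{1}{25}\right) 83 + \left(5325 + 44\right) = - \frac{83}{25} + 5369 = \frac{134142}{25}$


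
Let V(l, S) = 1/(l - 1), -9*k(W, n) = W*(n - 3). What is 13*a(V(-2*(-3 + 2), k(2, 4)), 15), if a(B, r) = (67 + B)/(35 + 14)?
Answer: 884/49 ≈ 18.041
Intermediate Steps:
k(W, n) = -W*(-3 + n)/9 (k(W, n) = -W*(n - 3)/9 = -W*(-3 + n)/9)
V(l, S) = 1/(-1 + l)
a(B, r) = 67/49 + B/49 (a(B, r) = (67 + B)/49 = (67 + B)*(1/49) = 67/49 + B/49)
13*a(V(-2*(-3 + 2), k(2, 4)), 15) = 13*(67/49 + 1/(49*(-1 - 2*(-3 + 2)))) = 13*(67/49 + 1/(49*(-1 - 2*(-1)))) = 13*(67/49 + 1/(49*(-1 + 2))) = 13*(67/49 + (1/49)/1) = 13*(67/49 + (1/49)*1) = 13*(67/49 + 1/49) = 13*(68/49) = 884/49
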